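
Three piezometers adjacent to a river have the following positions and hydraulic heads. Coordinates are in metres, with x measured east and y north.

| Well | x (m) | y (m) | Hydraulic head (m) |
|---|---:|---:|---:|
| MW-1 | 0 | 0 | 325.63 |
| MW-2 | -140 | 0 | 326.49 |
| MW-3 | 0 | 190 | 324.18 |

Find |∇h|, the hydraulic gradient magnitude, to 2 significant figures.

∂h/∂x = (326.49 − 325.63) / (-140 − 0) = -0.006143
∂h/∂y = (324.18 − 325.63) / (190 − 0) = -0.007632
|∇h| = √(-0.006143² + -0.007632²) = 0.009797

0.0098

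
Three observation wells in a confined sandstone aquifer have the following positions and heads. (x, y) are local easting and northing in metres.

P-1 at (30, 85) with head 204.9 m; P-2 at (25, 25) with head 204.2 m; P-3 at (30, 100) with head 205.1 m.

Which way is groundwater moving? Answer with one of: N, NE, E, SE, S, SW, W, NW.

SE

Differences from P-1: to P-2 (Δx, Δy, Δh) = (-5, -60, -0.7); to P-3 = (0, 15, +0.2).
Solve a·Δx + b·Δy = Δh: det = (-5)·15 − 0·(-60) = -75.
∂h/∂x = [(-0.7)·15 − (+0.2)·(-60)] / -75 = -0.02000
∂h/∂y = [(-5)·(+0.2) − 0·(-0.7)] / -75 = +0.01333
Flow = −∇h = (+0.02000 east, -0.01333 north), which points southeast.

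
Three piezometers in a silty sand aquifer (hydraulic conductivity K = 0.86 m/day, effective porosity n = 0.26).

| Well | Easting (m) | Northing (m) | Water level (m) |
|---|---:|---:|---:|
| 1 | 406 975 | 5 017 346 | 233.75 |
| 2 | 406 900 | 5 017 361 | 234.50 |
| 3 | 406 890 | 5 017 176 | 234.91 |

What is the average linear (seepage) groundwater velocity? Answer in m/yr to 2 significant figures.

13 m/yr

Taking 1 as reference: 2−1 = (-75, 15, +0.75); 3−1 = (-85, -170, +1.16).
Solve a·Δx + b·Δy = Δh: det = (-75)·(-170) − (-85)·15 = 14025.
∂h/∂x = [(+0.75)·(-170) − (+1.16)·15] / 14025 = -0.01033
∂h/∂y = [(-75)·(+1.16) − (-85)·(+0.75)] / 14025 = -0.001658
|∇h| = √(-0.01033² + -0.001658²) = 0.01046
Seepage velocity v = K·i/n = 0.86 × 0.01046 / 0.26 = 0.0346 m/day = 12.64 m/yr.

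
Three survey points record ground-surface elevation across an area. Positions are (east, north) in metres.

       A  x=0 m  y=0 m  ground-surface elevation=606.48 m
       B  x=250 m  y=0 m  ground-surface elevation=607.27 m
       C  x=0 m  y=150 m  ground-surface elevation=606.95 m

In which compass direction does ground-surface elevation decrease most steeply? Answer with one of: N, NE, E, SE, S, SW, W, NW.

∂z/∂x = (607.27 − 606.48) / (250 − 0) = +0.003160
∂z/∂y = (606.95 − 606.48) / (150 − 0) = +0.003133
Steepest decrease is along −∇f = (-0.003160 E, -0.003133 N) → southwest.

SW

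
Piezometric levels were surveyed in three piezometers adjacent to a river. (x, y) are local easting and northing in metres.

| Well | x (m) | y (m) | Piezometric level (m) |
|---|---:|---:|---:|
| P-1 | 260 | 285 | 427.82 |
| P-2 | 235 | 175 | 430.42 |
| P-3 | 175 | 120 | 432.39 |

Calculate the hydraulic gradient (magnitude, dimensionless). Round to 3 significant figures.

0.0248

With h = a·x + b·y + c and P-1 as origin, the differences give:
  (-25)·a + (-110)·b = +2.60
  (-85)·a + (-165)·b = +4.57
Eliminate b (×(-165) and ×(-110), subtract): -5225·a = 73.700 → a = ∂h/∂x = -0.01411
Back-substitute: b = ∂h/∂y = -0.02043.
|∇h| = √(-0.01411² + -0.02043²) = 0.02483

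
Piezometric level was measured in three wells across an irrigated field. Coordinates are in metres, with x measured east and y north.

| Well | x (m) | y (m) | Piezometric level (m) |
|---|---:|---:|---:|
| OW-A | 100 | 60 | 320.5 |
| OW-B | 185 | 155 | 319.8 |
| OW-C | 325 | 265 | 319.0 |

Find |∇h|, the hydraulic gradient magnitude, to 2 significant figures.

Differences from OW-A: to OW-B (Δx, Δy, Δh) = (85, 95, -0.7); to OW-C = (225, 205, -1.5).
Solve a·Δx + b·Δy = Δh: det = 85·205 − 225·95 = -3950.
∂h/∂x = [(-0.7)·205 − (-1.5)·95] / -3950 = +0.0002532
∂h/∂y = [85·(-1.5) − 225·(-0.7)] / -3950 = -0.007595
|∇h| = √(0.0002532² + -0.007595²) = 0.007599

0.0076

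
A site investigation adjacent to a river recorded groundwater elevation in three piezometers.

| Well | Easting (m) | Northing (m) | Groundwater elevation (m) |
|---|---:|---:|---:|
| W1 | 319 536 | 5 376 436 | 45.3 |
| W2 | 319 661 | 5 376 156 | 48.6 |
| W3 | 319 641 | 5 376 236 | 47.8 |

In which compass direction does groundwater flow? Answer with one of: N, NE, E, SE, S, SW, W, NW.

NW

With h = a·x + b·y + c and W1 as origin, the differences give:
  125·a + (-280)·b = +3.3
  105·a + (-200)·b = +2.5
Eliminate b (×(-200) and ×(-280), subtract): 4400·a = 40.00 → a = ∂h/∂x = +0.009091
Back-substitute: b = ∂h/∂y = -0.007727.
Flow = −∇h = (-0.009091 east, +0.007727 north), which points northwest.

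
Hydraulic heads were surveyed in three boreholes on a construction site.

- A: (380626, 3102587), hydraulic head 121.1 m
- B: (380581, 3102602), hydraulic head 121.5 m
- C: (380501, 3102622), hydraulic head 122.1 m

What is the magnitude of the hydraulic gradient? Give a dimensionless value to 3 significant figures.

0.0170

With h = a·x + b·y + c and A as origin, the differences give:
  (-45)·a + 15·b = +0.4
  (-125)·a + 35·b = +1.0
Eliminate b (×35 and ×15, subtract): 300·a = -1.00 → a = ∂h/∂x = -0.003333
Back-substitute: b = ∂h/∂y = +0.01667.
|∇h| = √(-0.003333² + 0.01667²) = 0.017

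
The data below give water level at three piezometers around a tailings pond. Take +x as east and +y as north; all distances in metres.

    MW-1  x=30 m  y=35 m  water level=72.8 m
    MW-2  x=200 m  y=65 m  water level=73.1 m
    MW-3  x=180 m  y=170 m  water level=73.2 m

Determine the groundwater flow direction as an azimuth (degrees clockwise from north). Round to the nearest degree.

231°

With h = a·x + b·y + c and MW-1 as origin, the differences give:
  170·a + 30·b = +0.3
  150·a + 135·b = +0.4
Eliminate b (×135 and ×30, subtract): 18450·a = 28.50 → a = ∂h/∂x = +0.001545
Back-substitute: b = ∂h/∂y = +0.001247.
Flow direction (−∇h) has components (-0.001545 E, -0.001247 N).
Azimuth = atan2(E, N) = atan2(-0.001545, -0.001247) = 231.1° ≈ 231°.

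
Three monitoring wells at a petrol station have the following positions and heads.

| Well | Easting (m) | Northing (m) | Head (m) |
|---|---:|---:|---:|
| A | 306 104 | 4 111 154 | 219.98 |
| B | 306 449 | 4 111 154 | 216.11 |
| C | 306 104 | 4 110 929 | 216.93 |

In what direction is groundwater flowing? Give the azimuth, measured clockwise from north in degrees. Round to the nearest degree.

140°

∂h/∂x = (216.11 − 219.98) / (306449 − 306104) = -0.01122
∂h/∂y = (216.93 − 219.98) / (4110929 − 4111154) = +0.01356
Flow direction (−∇h) has components (+0.01122 E, -0.01356 N).
Azimuth = atan2(E, N) = atan2(+0.01122, -0.01356) = 140.4° ≈ 140°.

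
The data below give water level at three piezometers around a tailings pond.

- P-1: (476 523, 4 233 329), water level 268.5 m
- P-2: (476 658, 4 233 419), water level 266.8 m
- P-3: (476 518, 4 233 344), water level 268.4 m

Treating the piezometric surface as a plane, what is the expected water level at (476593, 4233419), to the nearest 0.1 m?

267.2 m

Three-point gradient (reference P-1): Δ to P-2 = (135, 90, -1.7), Δ to P-3 = (-5, 15, -0.1).
∂h/∂x = -0.006667, ∂h/∂y = -0.008889 (det = 2475).
h(476593, 4233419) = 268.5 + (-0.006667)·(70) + (-0.008889)·(90) = 268.5 -0.467 -0.800 = 267.233 m.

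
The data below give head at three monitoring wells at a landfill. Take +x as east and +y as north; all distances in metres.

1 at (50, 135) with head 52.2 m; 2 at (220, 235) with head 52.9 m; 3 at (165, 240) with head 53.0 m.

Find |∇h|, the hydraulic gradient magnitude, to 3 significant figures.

With h = a·x + b·y + c and 1 as origin, the differences give:
  170·a + 100·b = +0.7
  115·a + 105·b = +0.8
Eliminate b (×105 and ×100, subtract): 6350·a = -6.50 → a = ∂h/∂x = -0.001024
Back-substitute: b = ∂h/∂y = +0.008740.
|∇h| = √(-0.001024² + 0.008740²) = 0.0088

0.00880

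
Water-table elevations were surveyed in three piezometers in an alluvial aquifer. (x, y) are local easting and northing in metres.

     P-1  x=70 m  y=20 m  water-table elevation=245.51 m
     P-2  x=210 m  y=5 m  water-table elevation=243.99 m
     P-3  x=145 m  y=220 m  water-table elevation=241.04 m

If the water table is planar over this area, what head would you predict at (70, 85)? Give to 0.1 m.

Differences from P-1: to P-2 (Δx, Δy, Δh) = (140, -15, -1.52); to P-3 = (75, 200, -4.47).
Determinant of the coordinate differences = 140·200 − 75·(-15) = 29125.
∂h/∂x = [(-1.52)·200 − (-4.47)·(-15)] / 29125 = -0.01274
∂h/∂y = [140·(-4.47) − 75·(-1.52)] / 29125 = -0.01757
h(70, 85) = 245.51 + (-0.01274)·(0) + (-0.01757)·(65) = 245.51 -0.000 -1.142 = 244.368 m.

244.4 m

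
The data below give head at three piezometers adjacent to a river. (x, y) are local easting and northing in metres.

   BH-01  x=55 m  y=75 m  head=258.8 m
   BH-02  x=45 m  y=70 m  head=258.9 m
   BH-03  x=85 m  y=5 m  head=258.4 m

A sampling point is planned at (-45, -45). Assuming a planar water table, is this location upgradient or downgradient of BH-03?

upgradient

Differences from BH-01: to BH-02 (Δx, Δy, Δh) = (-10, -5, +0.1); to BH-03 = (30, -70, -0.4).
Determinant of the coordinate differences = (-10)·(-70) − 30·(-5) = 850.
∂h/∂x = [(+0.1)·(-70) − (-0.4)·(-5)] / 850 = -0.01059
∂h/∂y = [(-10)·(-0.4) − 30·(+0.1)] / 850 = +0.001176
Head at (-45, -45) = 258.8 + (-0.01059)·(-100) + (+0.001176)·(-120) = 259.72 m.
That is higher than the 258.4 m at BH-03, so the point is upgradient.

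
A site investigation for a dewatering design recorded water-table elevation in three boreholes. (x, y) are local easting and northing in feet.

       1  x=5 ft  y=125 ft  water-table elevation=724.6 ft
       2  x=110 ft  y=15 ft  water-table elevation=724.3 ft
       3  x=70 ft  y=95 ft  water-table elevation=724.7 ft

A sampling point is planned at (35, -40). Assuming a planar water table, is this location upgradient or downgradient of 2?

downgradient

Differences from 1: to 2 (Δx, Δy, Δh) = (105, -110, -0.3); to 3 = (65, -30, +0.1).
Solve a·Δx + b·Δy = Δh: det = 105·(-30) − 65·(-110) = 4000.
∂h/∂x = [(-0.3)·(-30) − (+0.1)·(-110)] / 4000 = +0.005000
∂h/∂y = [105·(+0.1) − 65·(-0.3)] / 4000 = +0.007500
Head at (35, -40) = 724.6 + (+0.005000)·(30) + (+0.007500)·(-165) = 723.51 ft.
That is lower than the 724.3 ft at 2, so the point is downgradient.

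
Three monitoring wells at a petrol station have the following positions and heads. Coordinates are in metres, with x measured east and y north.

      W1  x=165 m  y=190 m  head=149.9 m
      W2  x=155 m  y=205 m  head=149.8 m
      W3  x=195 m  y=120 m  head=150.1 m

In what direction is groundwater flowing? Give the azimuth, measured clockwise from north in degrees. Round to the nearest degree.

256°

Taking W1 as reference: W2−W1 = (-10, 15, -0.1); W3−W1 = (30, -70, +0.2).
Solve a·Δx + b·Δy = Δh: det = (-10)·(-70) − 30·15 = 250.
∂h/∂x = [(-0.1)·(-70) − (+0.2)·15] / 250 = +0.01600
∂h/∂y = [(-10)·(+0.2) − 30·(-0.1)] / 250 = +0.004000
Flow direction (−∇h) has components (-0.01600 E, -0.004000 N).
Azimuth = atan2(E, N) = atan2(-0.01600, -0.004000) = 256.0° ≈ 256°.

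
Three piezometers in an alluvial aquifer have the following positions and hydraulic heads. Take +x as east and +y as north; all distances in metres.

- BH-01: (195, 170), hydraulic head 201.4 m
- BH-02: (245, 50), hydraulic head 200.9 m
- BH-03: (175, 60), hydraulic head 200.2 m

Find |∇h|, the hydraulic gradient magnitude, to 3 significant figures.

0.0143

Differences from BH-01: to BH-02 (Δx, Δy, Δh) = (50, -120, -0.5); to BH-03 = (-20, -110, -1.2).
Determinant of the coordinate differences = 50·(-110) − (-20)·(-120) = -7900.
∂h/∂x = [(-0.5)·(-110) − (-1.2)·(-120)] / -7900 = +0.01127
∂h/∂y = [50·(-1.2) − (-20)·(-0.5)] / -7900 = +0.008861
|∇h| = √(0.01127² + 0.008861²) = 0.01434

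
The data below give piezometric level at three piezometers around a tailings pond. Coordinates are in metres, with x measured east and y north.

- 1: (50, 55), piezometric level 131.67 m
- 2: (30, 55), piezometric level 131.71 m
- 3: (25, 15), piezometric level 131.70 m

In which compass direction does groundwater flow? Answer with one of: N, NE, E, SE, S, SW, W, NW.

E

Differences from 1: to 2 (Δx, Δy, Δh) = (-20, 0, +0.04); to 3 = (-25, -40, +0.03).
Determinant of the coordinate differences = (-20)·(-40) − (-25)·0 = 800.
∂h/∂x = [(+0.04)·(-40) − (+0.03)·0] / 800 = -0.002000
∂h/∂y = [(-20)·(+0.03) − (-25)·(+0.04)] / 800 = +0.0005000
Flow = −∇h = (+0.002000 east, -0.0005000 north), which points east.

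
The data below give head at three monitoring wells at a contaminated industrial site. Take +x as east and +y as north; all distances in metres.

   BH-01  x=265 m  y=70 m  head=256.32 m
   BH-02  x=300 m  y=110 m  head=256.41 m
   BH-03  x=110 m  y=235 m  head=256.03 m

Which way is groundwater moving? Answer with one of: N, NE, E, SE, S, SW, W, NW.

Taking BH-01 as reference: BH-02−BH-01 = (35, 40, +0.09); BH-03−BH-01 = (-155, 165, -0.29).
Solve a·Δx + b·Δy = Δh: det = 35·165 − (-155)·40 = 11975.
∂h/∂x = [(+0.09)·165 − (-0.29)·40] / 11975 = +0.002209
∂h/∂y = [35·(-0.29) − (-155)·(+0.09)] / 11975 = +0.0003173
Flow = −∇h = (-0.002209 east, -0.0003173 north), which points west.

W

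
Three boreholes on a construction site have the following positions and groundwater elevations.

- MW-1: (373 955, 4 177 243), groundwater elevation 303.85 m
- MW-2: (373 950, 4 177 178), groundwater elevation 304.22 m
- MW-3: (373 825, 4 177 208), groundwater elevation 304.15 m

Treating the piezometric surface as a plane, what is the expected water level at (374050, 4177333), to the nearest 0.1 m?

303.3 m

With h = a·x + b·y + c and MW-1 as origin, the differences give:
  (-5)·a + (-65)·b = +0.37
  (-130)·a + (-35)·b = +0.30
Eliminate b (×(-35) and ×(-65), subtract): -8275·a = 6.550 → a = ∂h/∂x = -0.0007915
Back-substitute: b = ∂h/∂y = -0.005631.
h(374050, 4177333) = 303.85 + (-0.0007915)·(95) + (-0.005631)·(90) = 303.85 -0.075 -0.507 = 303.268 m.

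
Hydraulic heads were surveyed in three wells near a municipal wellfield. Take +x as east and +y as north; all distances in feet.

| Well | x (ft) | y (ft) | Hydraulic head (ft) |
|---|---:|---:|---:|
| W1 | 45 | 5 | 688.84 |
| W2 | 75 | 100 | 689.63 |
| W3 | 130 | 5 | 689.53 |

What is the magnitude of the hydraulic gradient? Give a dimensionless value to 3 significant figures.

Three-point gradient (reference W1): Δ to W2 = (30, 95, +0.79), Δ to W3 = (85, 0, +0.69).
∂h/∂x = +0.008118, ∂h/∂y = +0.005752 (det = -8075).
|∇h| = √(0.008118² + 0.005752²) = 0.009949

0.00995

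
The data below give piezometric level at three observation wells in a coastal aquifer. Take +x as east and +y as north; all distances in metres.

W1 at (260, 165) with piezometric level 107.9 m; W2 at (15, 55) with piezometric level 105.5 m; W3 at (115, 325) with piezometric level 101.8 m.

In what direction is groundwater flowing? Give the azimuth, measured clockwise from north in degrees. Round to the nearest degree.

317°

Taking W1 as reference: W2−W1 = (-245, -110, -2.4); W3−W1 = (-145, 160, -6.1).
Solve a·Δx + b·Δy = Δh: det = (-245)·160 − (-145)·(-110) = -55150.
∂h/∂x = [(-2.4)·160 − (-6.1)·(-110)] / -55150 = +0.01913
∂h/∂y = [(-245)·(-6.1) − (-145)·(-2.4)] / -55150 = -0.02079
Flow direction (−∇h) has components (-0.01913 E, +0.02079 N).
Azimuth = atan2(E, N) = atan2(-0.01913, +0.02079) = 317.4° ≈ 317°.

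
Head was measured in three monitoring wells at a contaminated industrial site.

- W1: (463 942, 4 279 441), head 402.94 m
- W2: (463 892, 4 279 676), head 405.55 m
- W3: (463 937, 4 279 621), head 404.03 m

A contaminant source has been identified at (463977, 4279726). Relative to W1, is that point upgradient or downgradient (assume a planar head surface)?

upgradient

Three-point gradient (reference W1): Δ to W2 = (-50, 235, +2.61), Δ to W3 = (-5, 180, +1.09).
∂h/∂x = -0.02730, ∂h/∂y = +0.005297 (det = -7825).
Head at (463977, 4279726) = 402.94 + (-0.02730)·(35) + (+0.005297)·(285) = 403.49 m.
That is higher than the 402.94 m at W1, so the point is upgradient.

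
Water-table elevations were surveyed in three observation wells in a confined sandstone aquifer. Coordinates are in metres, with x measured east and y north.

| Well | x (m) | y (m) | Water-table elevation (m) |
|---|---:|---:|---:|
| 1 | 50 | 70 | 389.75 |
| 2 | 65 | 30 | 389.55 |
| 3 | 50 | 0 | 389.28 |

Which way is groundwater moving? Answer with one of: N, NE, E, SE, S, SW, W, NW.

Taking 1 as reference: 2−1 = (15, -40, -0.20); 3−1 = (0, -70, -0.47).
Solve a·Δx + b·Δy = Δh: det = 15·(-70) − 0·(-40) = -1050.
∂h/∂x = [(-0.20)·(-70) − (-0.47)·(-40)] / -1050 = +0.004571
∂h/∂y = [15·(-0.47) − 0·(-0.20)] / -1050 = +0.006714
Flow = −∇h = (-0.004571 east, -0.006714 north), which points southwest.

SW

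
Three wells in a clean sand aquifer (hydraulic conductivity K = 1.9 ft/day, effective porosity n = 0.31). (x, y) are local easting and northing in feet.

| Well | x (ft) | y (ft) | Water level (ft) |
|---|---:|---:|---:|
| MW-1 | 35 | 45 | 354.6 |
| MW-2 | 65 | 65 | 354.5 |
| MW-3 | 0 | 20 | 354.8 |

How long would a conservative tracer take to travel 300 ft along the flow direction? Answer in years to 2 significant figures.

2.3 years

Taking MW-1 as reference: MW-2−MW-1 = (30, 20, -0.1); MW-3−MW-1 = (-35, -25, +0.2).
Determinant of the coordinate differences = 30·(-25) − (-35)·20 = -50.
∂h/∂x = [(-0.1)·(-25) − (+0.2)·20] / -50 = +0.03000
∂h/∂y = [30·(+0.2) − (-35)·(-0.1)] / -50 = -0.05000
|∇h| = √(0.03000² + -0.05000²) = 0.05831
Seepage velocity v = K·i/n = 1.9 × 0.05831 / 0.31 = 0.3574 ft/day.
t = 300 / 0.3574 = 839.4 days = 2.3 years.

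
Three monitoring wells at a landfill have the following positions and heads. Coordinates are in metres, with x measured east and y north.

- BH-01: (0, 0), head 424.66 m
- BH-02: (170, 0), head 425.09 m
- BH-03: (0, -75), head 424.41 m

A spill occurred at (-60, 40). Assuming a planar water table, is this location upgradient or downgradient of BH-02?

∂h/∂x = (425.09 − 424.66) / (170 − 0) = +0.002529
∂h/∂y = (424.41 − 424.66) / (-75 − 0) = +0.003333
Head at (-60, 40) = 424.66 + (+0.002529)·(-60) + (+0.003333)·(40) = 424.64 m.
That is lower than the 425.09 m at BH-02, so the point is downgradient.

downgradient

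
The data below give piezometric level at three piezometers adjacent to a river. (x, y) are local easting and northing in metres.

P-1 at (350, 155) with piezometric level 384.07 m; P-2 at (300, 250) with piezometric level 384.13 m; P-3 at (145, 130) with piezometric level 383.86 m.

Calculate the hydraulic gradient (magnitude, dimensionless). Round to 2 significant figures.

0.0014

With h = a·x + b·y + c and P-1 as origin, the differences give:
  (-50)·a + 95·b = +0.06
  (-205)·a + (-25)·b = -0.21
Eliminate b (×(-25) and ×95, subtract): 20725·a = 18.450 → a = ∂h/∂x = +0.0008902
Back-substitute: b = ∂h/∂y = +0.001100.
|∇h| = √(0.0008902² + 0.001100²) = 0.001415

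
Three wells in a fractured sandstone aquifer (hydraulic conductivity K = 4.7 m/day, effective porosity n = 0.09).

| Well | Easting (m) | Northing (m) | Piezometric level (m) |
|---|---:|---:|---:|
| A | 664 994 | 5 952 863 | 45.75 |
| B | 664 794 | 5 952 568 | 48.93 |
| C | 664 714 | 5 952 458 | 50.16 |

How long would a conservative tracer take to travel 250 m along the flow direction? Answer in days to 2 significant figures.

490 days

Differences from A: to B (Δx, Δy, Δh) = (-200, -295, +3.18); to C = (-280, -405, +4.41).
Determinant of the coordinate differences = (-200)·(-405) − (-280)·(-295) = -1600.
∂h/∂x = [(+3.18)·(-405) − (+4.41)·(-295)] / -1600 = -0.008156
∂h/∂y = [(-200)·(+4.41) − (-280)·(+3.18)] / -1600 = -0.005250
|∇h| = √(-0.008156² + -0.005250²) = 0.0097
Seepage velocity v = K·i/n = 4.7 × 0.0097 / 0.09 = 0.5066 m/day.
t = 250 / 0.5066 = 493.5 days.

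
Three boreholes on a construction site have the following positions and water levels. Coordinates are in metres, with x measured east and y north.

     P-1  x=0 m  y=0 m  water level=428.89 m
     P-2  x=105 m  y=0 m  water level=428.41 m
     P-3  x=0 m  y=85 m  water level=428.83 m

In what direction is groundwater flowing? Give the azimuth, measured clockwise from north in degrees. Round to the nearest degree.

∂h/∂x = (428.41 − 428.89) / (105 − 0) = -0.004571
∂h/∂y = (428.83 − 428.89) / (85 − 0) = -0.0007059
Flow direction (−∇h) has components (+0.004571 E, +0.0007059 N).
Azimuth = atan2(E, N) = atan2(+0.004571, +0.0007059) = 81.2° ≈ 081°.

081°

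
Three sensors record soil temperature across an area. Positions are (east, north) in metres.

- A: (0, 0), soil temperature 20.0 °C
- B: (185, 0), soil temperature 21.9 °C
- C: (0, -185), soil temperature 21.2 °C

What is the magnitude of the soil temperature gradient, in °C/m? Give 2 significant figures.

0.012 °C/m

∂T/∂x = (21.9 − 20.0) / (185 − 0) = +0.01027
∂T/∂y = (21.2 − 20.0) / (-185 − 0) = -0.006486
|∇f| = √(0.01027² + -0.006486²) = 0.01215 °C/m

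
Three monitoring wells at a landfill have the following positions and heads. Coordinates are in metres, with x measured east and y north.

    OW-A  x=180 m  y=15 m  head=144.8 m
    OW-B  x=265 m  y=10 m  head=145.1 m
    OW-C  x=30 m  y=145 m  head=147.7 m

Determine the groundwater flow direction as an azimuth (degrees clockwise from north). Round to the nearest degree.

190°

With h = a·x + b·y + c and OW-A as origin, the differences give:
  85·a + (-5)·b = +0.3
  (-150)·a + 130·b = +2.9
Eliminate b (×130 and ×(-5), subtract): 10300·a = 53.50 → a = ∂h/∂x = +0.005194
Back-substitute: b = ∂h/∂y = +0.02830.
Flow direction (−∇h) has components (-0.005194 E, -0.02830 N).
Azimuth = atan2(E, N) = atan2(-0.005194, -0.02830) = 190.4° ≈ 190°.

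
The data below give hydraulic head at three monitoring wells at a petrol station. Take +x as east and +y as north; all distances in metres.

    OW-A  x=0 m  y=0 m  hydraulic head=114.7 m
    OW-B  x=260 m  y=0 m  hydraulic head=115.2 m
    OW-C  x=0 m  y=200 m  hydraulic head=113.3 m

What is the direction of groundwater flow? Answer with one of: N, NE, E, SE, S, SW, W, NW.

∂h/∂x = (115.2 − 114.7) / (260 − 0) = +0.001923
∂h/∂y = (113.3 − 114.7) / (200 − 0) = -0.007000
Flow = −∇h = (-0.001923 east, +0.007000 north), which points north.

N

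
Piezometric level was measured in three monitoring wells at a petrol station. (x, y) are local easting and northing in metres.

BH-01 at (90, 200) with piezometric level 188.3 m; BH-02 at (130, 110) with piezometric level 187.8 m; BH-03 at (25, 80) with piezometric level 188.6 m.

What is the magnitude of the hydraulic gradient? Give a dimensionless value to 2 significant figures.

Taking BH-01 as reference: BH-02−BH-01 = (40, -90, -0.5); BH-03−BH-01 = (-65, -120, +0.3).
Solve a·Δx + b·Δy = Δh: det = 40·(-120) − (-65)·(-90) = -10650.
∂h/∂x = [(-0.5)·(-120) − (+0.3)·(-90)] / -10650 = -0.008169
∂h/∂y = [40·(+0.3) − (-65)·(-0.5)] / -10650 = +0.001925
|∇h| = √(-0.008169² + 0.001925²) = 0.008393

0.0084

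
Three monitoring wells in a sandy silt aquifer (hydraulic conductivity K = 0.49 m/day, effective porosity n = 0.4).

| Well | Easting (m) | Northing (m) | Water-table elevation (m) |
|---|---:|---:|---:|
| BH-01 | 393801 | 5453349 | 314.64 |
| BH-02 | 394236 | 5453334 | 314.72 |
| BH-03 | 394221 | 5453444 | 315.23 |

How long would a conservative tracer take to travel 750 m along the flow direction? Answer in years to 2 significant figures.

360 years

With h = a·x + b·y + c and BH-01 as origin, the differences give:
  435·a + (-15)·b = +0.08
  420·a + 95·b = +0.59
Eliminate b (×95 and ×(-15), subtract): 47625·a = 16.450 → a = ∂h/∂x = +0.0003454
Back-substitute: b = ∂h/∂y = +0.004683.
|∇h| = √(0.0003454² + 0.004683²) = 0.004696
Seepage velocity v = K·i/n = 0.49 × 0.004696 / 0.4 = 0.005753 m/day.
t = 750 / 0.005753 = 1.304e+05 days = 357 years.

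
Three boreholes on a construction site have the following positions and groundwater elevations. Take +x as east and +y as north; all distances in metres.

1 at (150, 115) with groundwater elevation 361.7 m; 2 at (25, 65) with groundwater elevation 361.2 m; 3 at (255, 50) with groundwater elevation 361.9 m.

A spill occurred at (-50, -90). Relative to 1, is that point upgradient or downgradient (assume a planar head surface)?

With h = a·x + b·y + c and 1 as origin, the differences give:
  (-125)·a + (-50)·b = -0.5
  105·a + (-65)·b = +0.2
Eliminate b (×(-65) and ×(-50), subtract): 13375·a = 42.50 → a = ∂h/∂x = +0.003178
Back-substitute: b = ∂h/∂y = +0.002056.
Head at (-50, -90) = 361.7 + (+0.003178)·(-200) + (+0.002056)·(-205) = 360.64 m.
That is lower than the 361.7 m at 1, so the point is downgradient.

downgradient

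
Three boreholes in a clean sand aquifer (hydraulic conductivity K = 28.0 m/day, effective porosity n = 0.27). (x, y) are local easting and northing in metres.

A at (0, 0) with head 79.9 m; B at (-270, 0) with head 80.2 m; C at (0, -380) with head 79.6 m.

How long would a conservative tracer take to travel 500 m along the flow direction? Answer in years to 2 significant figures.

9.7 years

∂h/∂x = (80.2 − 79.9) / (-270 − 0) = -0.001111
∂h/∂y = (79.6 − 79.9) / (-380 − 0) = +0.0007895
|∇h| = √(-0.001111² + 0.0007895²) = 0.001363
Seepage velocity v = K·i/n = 28.0 × 0.001363 / 0.27 = 0.1413 m/day.
t = 500 / 0.1413 = 3539 days = 9.69 years.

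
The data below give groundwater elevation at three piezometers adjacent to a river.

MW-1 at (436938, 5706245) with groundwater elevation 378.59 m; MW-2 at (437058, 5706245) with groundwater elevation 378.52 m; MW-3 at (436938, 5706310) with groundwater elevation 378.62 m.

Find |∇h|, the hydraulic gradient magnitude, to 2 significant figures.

∂h/∂x = (378.52 − 378.59) / (437058 − 436938) = -0.0005833
∂h/∂y = (378.62 − 378.59) / (5706310 − 5706245) = +0.0004615
|∇h| = √(-0.0005833² + 0.0004615²) = 0.0007438

0.00074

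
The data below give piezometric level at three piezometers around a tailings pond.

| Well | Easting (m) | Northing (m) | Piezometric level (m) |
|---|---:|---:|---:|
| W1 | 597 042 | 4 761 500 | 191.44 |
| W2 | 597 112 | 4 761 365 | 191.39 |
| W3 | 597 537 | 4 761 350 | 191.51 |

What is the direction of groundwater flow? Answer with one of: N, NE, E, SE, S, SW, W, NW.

SW

Three-point gradient (reference W1): Δ to W2 = (70, -135, -0.05), Δ to W3 = (495, -150, +0.07).
∂h/∂x = +0.0003009, ∂h/∂y = +0.0005264 (det = 56325).
Flow = −∇h = (-0.0003009 east, -0.0005264 north), which points southwest.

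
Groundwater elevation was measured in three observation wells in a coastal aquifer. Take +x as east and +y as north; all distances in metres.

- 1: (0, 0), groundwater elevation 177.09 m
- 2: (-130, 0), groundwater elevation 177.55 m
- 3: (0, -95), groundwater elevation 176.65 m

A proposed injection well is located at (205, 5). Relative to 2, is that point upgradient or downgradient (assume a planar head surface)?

∂h/∂x = (177.55 − 177.09) / (-130 − 0) = -0.003538
∂h/∂y = (176.65 − 177.09) / (-95 − 0) = +0.004632
Head at (205, 5) = 177.09 + (-0.003538)·(205) + (+0.004632)·(5) = 176.39 m.
That is lower than the 177.55 m at 2, so the point is downgradient.

downgradient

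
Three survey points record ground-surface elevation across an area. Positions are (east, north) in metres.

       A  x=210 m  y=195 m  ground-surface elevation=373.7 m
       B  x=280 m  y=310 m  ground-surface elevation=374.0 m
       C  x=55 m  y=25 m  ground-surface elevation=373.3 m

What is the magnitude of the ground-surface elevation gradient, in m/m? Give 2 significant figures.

With z = a·x + b·y + c and A as origin, the differences give:
  70·a + 115·b = +0.3
  (-155)·a + (-170)·b = -0.4
Eliminate b (×(-170) and ×115, subtract): 5925·a = -5.00 → a = ∂z/∂x = -0.0008439
Back-substitute: b = ∂z/∂y = +0.003122.
|∇f| = √(-0.0008439² + 0.003122²) = 0.003234 m/m

0.0032 m/m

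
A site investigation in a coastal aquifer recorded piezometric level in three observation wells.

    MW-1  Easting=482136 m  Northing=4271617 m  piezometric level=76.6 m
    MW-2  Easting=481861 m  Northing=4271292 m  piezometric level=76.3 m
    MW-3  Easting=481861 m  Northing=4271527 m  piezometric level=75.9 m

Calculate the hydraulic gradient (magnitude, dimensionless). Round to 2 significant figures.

0.0035

Differences from MW-1: to MW-2 (Δx, Δy, Δh) = (-275, -325, -0.3); to MW-3 = (-275, -90, -0.7).
Solve a·Δx + b·Δy = Δh: det = (-275)·(-90) − (-275)·(-325) = -64625.
∂h/∂x = [(-0.3)·(-90) − (-0.7)·(-325)] / -64625 = +0.003103
∂h/∂y = [(-275)·(-0.7) − (-275)·(-0.3)] / -64625 = -0.001702
|∇h| = √(0.003103² + -0.001702²) = 0.003539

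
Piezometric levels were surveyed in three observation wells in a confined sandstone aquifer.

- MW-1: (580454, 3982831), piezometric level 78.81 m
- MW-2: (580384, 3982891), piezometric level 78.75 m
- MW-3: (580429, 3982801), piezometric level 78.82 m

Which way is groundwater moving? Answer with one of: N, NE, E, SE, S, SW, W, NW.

Three-point gradient (reference MW-1): Δ to MW-2 = (-70, 60, -0.06), Δ to MW-3 = (-25, -30, +0.01).
∂h/∂x = +0.0003333, ∂h/∂y = -0.0006111 (det = 3600).
Flow = −∇h = (-0.0003333 east, +0.0006111 north), which points northwest.

NW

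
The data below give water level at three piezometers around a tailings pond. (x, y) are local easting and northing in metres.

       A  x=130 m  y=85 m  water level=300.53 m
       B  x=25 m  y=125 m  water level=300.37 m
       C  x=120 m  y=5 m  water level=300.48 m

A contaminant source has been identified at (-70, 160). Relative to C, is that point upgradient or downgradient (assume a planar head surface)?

Differences from A: to B (Δx, Δy, Δh) = (-105, 40, -0.16); to C = (-10, -80, -0.05).
Solve a·Δx + b·Δy = Δh: det = (-105)·(-80) − (-10)·40 = 8800.
∂h/∂x = [(-0.16)·(-80) − (-0.05)·40] / 8800 = +0.001682
∂h/∂y = [(-105)·(-0.05) − (-10)·(-0.16)] / 8800 = +0.0004148
Head at (-70, 160) = 300.53 + (+0.001682)·(-200) + (+0.0004148)·(75) = 300.22 m.
That is lower than the 300.48 m at C, so the point is downgradient.

downgradient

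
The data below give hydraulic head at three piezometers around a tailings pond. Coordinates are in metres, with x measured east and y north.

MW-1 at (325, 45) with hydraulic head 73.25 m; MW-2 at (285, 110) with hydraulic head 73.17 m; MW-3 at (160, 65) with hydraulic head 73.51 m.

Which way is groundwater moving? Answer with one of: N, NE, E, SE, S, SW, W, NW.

NE

With h = a·x + b·y + c and MW-1 as origin, the differences give:
  (-40)·a + 65·b = -0.08
  (-165)·a + 20·b = +0.26
Eliminate b (×20 and ×65, subtract): 9925·a = -18.500 → a = ∂h/∂x = -0.001864
Back-substitute: b = ∂h/∂y = -0.002378.
Flow = −∇h = (+0.001864 east, +0.002378 north), which points northeast.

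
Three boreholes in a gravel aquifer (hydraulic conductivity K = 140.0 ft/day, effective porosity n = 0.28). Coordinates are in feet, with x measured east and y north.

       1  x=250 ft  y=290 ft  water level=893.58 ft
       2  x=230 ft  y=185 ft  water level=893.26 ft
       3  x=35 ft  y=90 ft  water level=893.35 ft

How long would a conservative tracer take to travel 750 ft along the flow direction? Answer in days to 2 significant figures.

Three-point gradient (reference 1): Δ to 2 = (-20, -105, -0.32), Δ to 3 = (-215, -200, -0.23).
∂h/∂x = -0.002145, ∂h/∂y = +0.003456 (det = -18575).
|∇h| = √(-0.002145² + 0.003456²) = 0.004068
Seepage velocity v = K·i/n = 140.0 × 0.004068 / 0.28 = 2.034 ft/day.
t = 750 / 2.034 = 368.7 days.

370 days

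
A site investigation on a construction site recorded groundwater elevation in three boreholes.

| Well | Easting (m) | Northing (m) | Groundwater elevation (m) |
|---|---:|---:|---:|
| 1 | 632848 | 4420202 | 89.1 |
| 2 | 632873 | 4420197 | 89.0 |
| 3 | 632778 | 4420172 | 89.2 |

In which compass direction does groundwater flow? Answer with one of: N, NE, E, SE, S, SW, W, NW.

Taking 1 as reference: 2−1 = (25, -5, -0.1); 3−1 = (-70, -30, +0.1).
Solve a·Δx + b·Δy = Δh: det = 25·(-30) − (-70)·(-5) = -1100.
∂h/∂x = [(-0.1)·(-30) − (+0.1)·(-5)] / -1100 = -0.003182
∂h/∂y = [25·(+0.1) − (-70)·(-0.1)] / -1100 = +0.004091
Flow = −∇h = (+0.003182 east, -0.004091 north), which points southeast.

SE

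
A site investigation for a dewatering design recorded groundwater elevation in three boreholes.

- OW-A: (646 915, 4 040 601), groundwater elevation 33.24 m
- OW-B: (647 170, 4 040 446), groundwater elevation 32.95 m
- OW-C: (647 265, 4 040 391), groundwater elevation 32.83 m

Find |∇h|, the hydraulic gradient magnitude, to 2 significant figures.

0.0058

Taking OW-A as reference: OW-B−OW-A = (255, -155, -0.29); OW-C−OW-A = (350, -210, -0.41).
Determinant of the coordinate differences = 255·(-210) − 350·(-155) = 700.
∂h/∂x = [(-0.29)·(-210) − (-0.41)·(-155)] / 700 = -0.003786
∂h/∂y = [255·(-0.41) − 350·(-0.29)] / 700 = -0.004357
|∇h| = √(-0.003786² + -0.004357²) = 0.005772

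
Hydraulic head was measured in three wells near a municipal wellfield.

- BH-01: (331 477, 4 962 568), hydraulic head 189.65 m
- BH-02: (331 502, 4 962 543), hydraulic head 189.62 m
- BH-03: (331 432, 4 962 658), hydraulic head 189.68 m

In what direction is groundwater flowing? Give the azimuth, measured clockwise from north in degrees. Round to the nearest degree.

Taking BH-01 as reference: BH-02−BH-01 = (25, -25, -0.03); BH-03−BH-01 = (-45, 90, +0.03).
Solve a·Δx + b·Δy = Δh: det = 25·90 − (-45)·(-25) = 1125.
∂h/∂x = [(-0.03)·90 − (+0.03)·(-25)] / 1125 = -0.001733
∂h/∂y = [25·(+0.03) − (-45)·(-0.03)] / 1125 = -0.0005333
Flow direction (−∇h) has components (+0.001733 E, +0.0005333 N).
Azimuth = atan2(E, N) = atan2(+0.001733, +0.0005333) = 72.9° ≈ 073°.

073°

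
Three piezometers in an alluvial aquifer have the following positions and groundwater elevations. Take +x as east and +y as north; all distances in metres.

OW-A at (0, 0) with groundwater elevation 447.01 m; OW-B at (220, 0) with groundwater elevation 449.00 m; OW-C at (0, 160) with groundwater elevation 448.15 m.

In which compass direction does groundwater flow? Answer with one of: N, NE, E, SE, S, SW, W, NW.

∂h/∂x = (449.00 − 447.01) / (220 − 0) = +0.009045
∂h/∂y = (448.15 − 447.01) / (160 − 0) = +0.007125
Flow = −∇h = (-0.009045 east, -0.007125 north), which points southwest.

SW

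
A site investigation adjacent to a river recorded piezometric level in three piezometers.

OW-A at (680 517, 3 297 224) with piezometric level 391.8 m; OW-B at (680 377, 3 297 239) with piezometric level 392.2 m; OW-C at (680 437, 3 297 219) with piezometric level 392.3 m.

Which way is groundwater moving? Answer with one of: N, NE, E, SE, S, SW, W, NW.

Differences from OW-A: to OW-B (Δx, Δy, Δh) = (-140, 15, +0.4); to OW-C = (-80, -5, +0.5).
Determinant of the coordinate differences = (-140)·(-5) − (-80)·15 = 1900.
∂h/∂x = [(+0.4)·(-5) − (+0.5)·15] / 1900 = -0.005000
∂h/∂y = [(-140)·(+0.5) − (-80)·(+0.4)] / 1900 = -0.02000
Flow = −∇h = (+0.005000 east, +0.02000 north), which points north.

N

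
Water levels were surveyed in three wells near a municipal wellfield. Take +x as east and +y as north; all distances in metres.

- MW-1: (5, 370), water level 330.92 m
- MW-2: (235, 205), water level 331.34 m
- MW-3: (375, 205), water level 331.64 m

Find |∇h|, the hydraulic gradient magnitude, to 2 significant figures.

0.0022

With h = a·x + b·y + c and MW-1 as origin, the differences give:
  230·a + (-165)·b = +0.42
  370·a + (-165)·b = +0.72
Eliminate b (×(-165) and ×(-165), subtract): 23100·a = 49.500 → a = ∂h/∂x = +0.002143
Back-substitute: b = ∂h/∂y = +0.0004416.
|∇h| = √(0.002143² + 0.0004416²) = 0.002188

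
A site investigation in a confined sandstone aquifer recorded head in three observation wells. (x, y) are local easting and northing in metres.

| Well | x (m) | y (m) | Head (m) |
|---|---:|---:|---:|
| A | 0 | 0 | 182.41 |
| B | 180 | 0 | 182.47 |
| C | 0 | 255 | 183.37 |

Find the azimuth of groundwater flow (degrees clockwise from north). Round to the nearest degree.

185°

∂h/∂x = (182.47 − 182.41) / (180 − 0) = +0.0003333
∂h/∂y = (183.37 − 182.41) / (255 − 0) = +0.003765
Flow direction (−∇h) has components (-0.0003333 E, -0.003765 N).
Azimuth = atan2(E, N) = atan2(-0.0003333, -0.003765) = 185.1° ≈ 185°.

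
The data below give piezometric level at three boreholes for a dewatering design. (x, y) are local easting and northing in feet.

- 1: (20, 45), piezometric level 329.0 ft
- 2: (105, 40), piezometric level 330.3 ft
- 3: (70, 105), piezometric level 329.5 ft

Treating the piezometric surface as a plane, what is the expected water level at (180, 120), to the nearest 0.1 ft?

331.1 ft

Differences from 1: to 2 (Δx, Δy, Δh) = (85, -5, +1.3); to 3 = (50, 60, +0.5).
Solve a·Δx + b·Δy = Δh: det = 85·60 − 50·(-5) = 5350.
∂h/∂x = [(+1.3)·60 − (+0.5)·(-5)] / 5350 = +0.01505
∂h/∂y = [85·(+0.5) − 50·(+1.3)] / 5350 = -0.004206
h(180, 120) = 329.0 + (+0.01505)·(160) + (-0.004206)·(75) = 329.0 +2.407 -0.315 = 331.092 ft.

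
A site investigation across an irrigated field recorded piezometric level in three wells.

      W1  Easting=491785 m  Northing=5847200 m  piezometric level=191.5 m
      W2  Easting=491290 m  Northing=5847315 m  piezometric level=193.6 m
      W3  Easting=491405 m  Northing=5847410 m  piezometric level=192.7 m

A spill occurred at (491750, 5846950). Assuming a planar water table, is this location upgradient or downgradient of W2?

With h = a·x + b·y + c and W1 as origin, the differences give:
  (-495)·a + 115·b = +2.1
  (-380)·a + 210·b = +1.2
Eliminate b (×210 and ×115, subtract): -60250·a = 303.00 → a = ∂h/∂x = -0.005029
Back-substitute: b = ∂h/∂y = -0.003386.
Head at (491750, 5846950) = 191.5 + (-0.005029)·(-35) + (-0.003386)·(-250) = 192.52 m.
That is lower than the 193.6 m at W2, so the point is downgradient.

downgradient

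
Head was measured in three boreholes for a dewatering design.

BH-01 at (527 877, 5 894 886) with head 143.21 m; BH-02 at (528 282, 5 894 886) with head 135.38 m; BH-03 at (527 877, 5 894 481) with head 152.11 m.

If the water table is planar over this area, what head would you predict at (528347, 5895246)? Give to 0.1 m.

126.2 m

∂h/∂x = (135.38 − 143.21) / (528282 − 527877) = -0.01933
∂h/∂y = (152.11 − 143.21) / (5894481 − 5894886) = -0.02198
h(528347, 5895246) = 143.21 + (-0.01933)·(470) + (-0.02198)·(360) = 143.21 -9.087 -7.911 = 126.212 m.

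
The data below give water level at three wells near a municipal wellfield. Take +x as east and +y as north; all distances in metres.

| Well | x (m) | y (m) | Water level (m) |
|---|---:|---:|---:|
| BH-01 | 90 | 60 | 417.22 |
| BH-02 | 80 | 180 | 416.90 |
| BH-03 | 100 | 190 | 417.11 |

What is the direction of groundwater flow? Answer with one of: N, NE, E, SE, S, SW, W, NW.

With h = a·x + b·y + c and BH-01 as origin, the differences give:
  (-10)·a + 120·b = -0.32
  10·a + 130·b = -0.11
Eliminate b (×130 and ×120, subtract): -2500·a = -28.400 → a = ∂h/∂x = +0.01136
Back-substitute: b = ∂h/∂y = -0.001720.
Flow = −∇h = (-0.01136 east, +0.001720 north), which points west.

W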